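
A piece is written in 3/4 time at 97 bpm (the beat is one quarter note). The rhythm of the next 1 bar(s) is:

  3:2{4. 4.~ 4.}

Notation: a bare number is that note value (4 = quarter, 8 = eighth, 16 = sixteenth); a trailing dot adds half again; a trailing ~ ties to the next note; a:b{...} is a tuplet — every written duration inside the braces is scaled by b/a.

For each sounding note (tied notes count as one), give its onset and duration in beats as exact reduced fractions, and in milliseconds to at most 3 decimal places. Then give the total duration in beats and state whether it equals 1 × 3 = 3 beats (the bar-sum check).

1) 0.0ms=0b +618.557ms=1b
2) 618.557ms=1b +1237.113ms=2b
Σ=3b of 3 (97bpm 3/4) — PASS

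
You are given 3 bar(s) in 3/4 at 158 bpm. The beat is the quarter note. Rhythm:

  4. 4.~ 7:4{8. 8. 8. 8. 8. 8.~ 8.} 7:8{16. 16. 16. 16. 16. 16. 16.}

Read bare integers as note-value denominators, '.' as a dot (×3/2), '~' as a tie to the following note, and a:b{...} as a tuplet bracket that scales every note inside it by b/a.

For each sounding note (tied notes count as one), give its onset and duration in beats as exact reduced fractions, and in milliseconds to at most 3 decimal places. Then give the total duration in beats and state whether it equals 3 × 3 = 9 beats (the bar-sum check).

1) 0.0ms=0b +569.62ms=3/2b
2) 569.62ms=3/2b +732.369ms=27/14b
3) 1301.989ms=24/7b +162.749ms=3/7b
4) 1464.738ms=27/7b +162.749ms=3/7b
5) 1627.486ms=30/7b +162.749ms=3/7b
6) 1790.235ms=33/7b +162.749ms=3/7b
7) 1952.984ms=36/7b +325.497ms=6/7b
8) 2278.481ms=6b +162.749ms=3/7b
9) 2441.23ms=45/7b +162.749ms=3/7b
10) 2603.978ms=48/7b +162.749ms=3/7b
11) 2766.727ms=51/7b +162.749ms=3/7b
12) 2929.476ms=54/7b +162.749ms=3/7b
13) 3092.224ms=57/7b +162.749ms=3/7b
14) 3254.973ms=60/7b +162.749ms=3/7b
Σ=9b of 9 (158bpm 3/4) — PASS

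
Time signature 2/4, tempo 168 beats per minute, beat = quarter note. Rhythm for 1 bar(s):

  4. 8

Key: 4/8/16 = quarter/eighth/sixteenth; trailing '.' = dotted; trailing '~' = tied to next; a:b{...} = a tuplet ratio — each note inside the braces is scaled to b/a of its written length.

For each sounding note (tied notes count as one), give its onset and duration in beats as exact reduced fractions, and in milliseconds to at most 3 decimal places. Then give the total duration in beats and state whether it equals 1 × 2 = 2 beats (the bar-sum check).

1) 0.0ms=0b +535.714ms=3/2b
2) 535.714ms=3/2b +178.571ms=1/2b
Σ=2b of 2 (168bpm 2/4) — PASS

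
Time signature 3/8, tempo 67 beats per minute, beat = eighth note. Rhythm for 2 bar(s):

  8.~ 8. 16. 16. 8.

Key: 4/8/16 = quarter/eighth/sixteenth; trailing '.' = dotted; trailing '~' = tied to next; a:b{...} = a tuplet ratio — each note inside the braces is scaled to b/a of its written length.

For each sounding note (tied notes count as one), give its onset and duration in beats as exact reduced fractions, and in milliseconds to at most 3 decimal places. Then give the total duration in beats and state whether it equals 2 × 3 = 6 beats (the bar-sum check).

1) 0.0ms=0b +2686.567ms=3b
2) 2686.567ms=3b +671.642ms=3/4b
3) 3358.209ms=15/4b +671.642ms=3/4b
4) 4029.851ms=9/2b +1343.284ms=3/2b
Σ=6b of 6 (67bpm 3/8) — PASS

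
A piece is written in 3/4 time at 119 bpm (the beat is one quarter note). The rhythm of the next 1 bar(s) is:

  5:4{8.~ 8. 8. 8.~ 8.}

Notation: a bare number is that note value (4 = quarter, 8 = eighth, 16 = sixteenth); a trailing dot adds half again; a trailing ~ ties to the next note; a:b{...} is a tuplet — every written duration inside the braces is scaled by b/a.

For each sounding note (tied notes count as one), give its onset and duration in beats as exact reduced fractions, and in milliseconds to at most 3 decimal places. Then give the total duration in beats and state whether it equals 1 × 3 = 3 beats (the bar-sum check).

1) 0.0ms=0b +605.042ms=6/5b
2) 605.042ms=6/5b +302.521ms=3/5b
3) 907.563ms=9/5b +605.042ms=6/5b
Σ=3b of 3 (119bpm 3/4) — PASS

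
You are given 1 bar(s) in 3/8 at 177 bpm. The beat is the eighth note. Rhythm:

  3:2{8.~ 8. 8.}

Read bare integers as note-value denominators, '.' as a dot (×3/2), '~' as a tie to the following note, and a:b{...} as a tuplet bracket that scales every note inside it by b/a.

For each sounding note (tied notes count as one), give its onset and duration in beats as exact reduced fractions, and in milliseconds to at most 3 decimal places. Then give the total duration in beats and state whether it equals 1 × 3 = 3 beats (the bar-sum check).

1) 0.0ms=0b +677.966ms=2b
2) 677.966ms=2b +338.983ms=1b
Σ=3b of 3 (177bpm 3/8) — PASS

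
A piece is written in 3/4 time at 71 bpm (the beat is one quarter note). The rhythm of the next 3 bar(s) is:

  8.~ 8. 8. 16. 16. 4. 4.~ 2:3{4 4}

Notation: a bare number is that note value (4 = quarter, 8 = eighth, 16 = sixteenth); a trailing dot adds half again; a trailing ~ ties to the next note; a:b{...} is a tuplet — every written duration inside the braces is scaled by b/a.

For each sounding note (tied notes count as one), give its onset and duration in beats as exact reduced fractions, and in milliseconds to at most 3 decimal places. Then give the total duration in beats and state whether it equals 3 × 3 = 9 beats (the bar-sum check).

1) 0.0ms=0b +1267.606ms=3/2b
2) 1267.606ms=3/2b +633.803ms=3/4b
3) 1901.408ms=9/4b +316.901ms=3/8b
4) 2218.31ms=21/8b +316.901ms=3/8b
5) 2535.211ms=3b +1267.606ms=3/2b
6) 3802.817ms=9/2b +2535.211ms=3b
7) 6338.028ms=15/2b +1267.606ms=3/2b
Σ=9b of 9 (71bpm 3/4) — PASS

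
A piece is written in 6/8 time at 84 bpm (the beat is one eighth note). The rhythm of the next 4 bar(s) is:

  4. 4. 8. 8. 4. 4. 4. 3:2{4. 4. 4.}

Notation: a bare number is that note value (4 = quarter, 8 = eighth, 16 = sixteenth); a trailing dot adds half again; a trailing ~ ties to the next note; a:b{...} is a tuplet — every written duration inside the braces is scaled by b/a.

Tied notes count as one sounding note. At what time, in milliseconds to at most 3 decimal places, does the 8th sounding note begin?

note 8 onset = 18b = 12857.143ms

1. 0.0ms @ 0 + 2142.857ms (3)
2. 2142.857ms @ 3 + 2142.857ms (3)
3. 4285.714ms @ 6 + 1071.429ms (3/2)
4. 5357.143ms @ 15/2 + 1071.429ms (3/2)
5. 6428.571ms @ 9 + 2142.857ms (3)
6. 8571.429ms @ 12 + 2142.857ms (3)
7. 10714.286ms @ 15 + 2142.857ms (3)
8. 12857.143ms @ 18 + 1428.571ms (2)
9. 14285.714ms @ 20 + 1428.571ms (2)
10. 15714.286ms @ 22 + 1428.571ms (2)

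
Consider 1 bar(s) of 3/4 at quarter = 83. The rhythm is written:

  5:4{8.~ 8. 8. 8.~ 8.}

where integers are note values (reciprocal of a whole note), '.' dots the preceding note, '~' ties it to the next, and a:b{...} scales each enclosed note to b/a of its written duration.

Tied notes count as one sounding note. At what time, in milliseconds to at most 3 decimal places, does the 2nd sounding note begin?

1. 0.0ms @ 0 + 867.47ms (6/5)
2. 867.47ms @ 6/5 + 433.735ms (3/5)
3. 1301.205ms @ 9/5 + 867.47ms (6/5)

note 2 onset = 6/5b = 867.47ms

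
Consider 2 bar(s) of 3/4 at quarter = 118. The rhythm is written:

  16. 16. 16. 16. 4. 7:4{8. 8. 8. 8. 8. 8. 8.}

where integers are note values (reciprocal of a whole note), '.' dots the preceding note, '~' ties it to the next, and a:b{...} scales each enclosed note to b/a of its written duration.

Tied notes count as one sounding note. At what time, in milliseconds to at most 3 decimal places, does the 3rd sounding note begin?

1. 0.0ms @ 0 + 190.678ms (3/8)
2. 190.678ms @ 3/8 + 190.678ms (3/8)
3. 381.356ms @ 3/4 + 190.678ms (3/8)
4. 572.034ms @ 9/8 + 190.678ms (3/8)
5. 762.712ms @ 3/2 + 762.712ms (3/2)
6. 1525.424ms @ 3 + 217.918ms (3/7)
7. 1743.341ms @ 24/7 + 217.918ms (3/7)
8. 1961.259ms @ 27/7 + 217.918ms (3/7)
9. 2179.177ms @ 30/7 + 217.918ms (3/7)
10. 2397.094ms @ 33/7 + 217.918ms (3/7)
11. 2615.012ms @ 36/7 + 217.918ms (3/7)
12. 2832.93ms @ 39/7 + 217.918ms (3/7)

note 3 onset = 3/4b = 381.356ms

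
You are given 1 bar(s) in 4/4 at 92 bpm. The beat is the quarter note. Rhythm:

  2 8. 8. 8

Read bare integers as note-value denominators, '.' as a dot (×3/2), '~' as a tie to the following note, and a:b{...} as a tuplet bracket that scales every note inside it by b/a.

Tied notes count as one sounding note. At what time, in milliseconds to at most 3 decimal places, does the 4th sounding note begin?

1. 0.0ms @ 0 + 1304.348ms (2)
2. 1304.348ms @ 2 + 489.13ms (3/4)
3. 1793.478ms @ 11/4 + 489.13ms (3/4)
4. 2282.609ms @ 7/2 + 326.087ms (1/2)

note 4 onset = 7/2b = 2282.609ms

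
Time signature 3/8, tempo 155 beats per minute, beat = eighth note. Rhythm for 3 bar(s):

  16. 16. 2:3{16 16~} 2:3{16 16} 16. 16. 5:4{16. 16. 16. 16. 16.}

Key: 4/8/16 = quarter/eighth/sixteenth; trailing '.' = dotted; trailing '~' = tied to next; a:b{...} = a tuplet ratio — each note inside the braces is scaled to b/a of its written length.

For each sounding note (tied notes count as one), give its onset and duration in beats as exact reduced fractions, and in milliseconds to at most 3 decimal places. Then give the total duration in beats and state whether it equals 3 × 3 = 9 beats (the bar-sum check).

1) 0.0ms=0b +290.323ms=3/4b
2) 290.323ms=3/4b +290.323ms=3/4b
3) 580.645ms=3/2b +290.323ms=3/4b
4) 870.968ms=9/4b +580.645ms=3/2b
5) 1451.613ms=15/4b +290.323ms=3/4b
6) 1741.935ms=9/2b +290.323ms=3/4b
7) 2032.258ms=21/4b +290.323ms=3/4b
8) 2322.581ms=6b +232.258ms=3/5b
9) 2554.839ms=33/5b +232.258ms=3/5b
10) 2787.097ms=36/5b +232.258ms=3/5b
11) 3019.355ms=39/5b +232.258ms=3/5b
12) 3251.613ms=42/5b +232.258ms=3/5b
Σ=9b of 9 (155bpm 3/8) — PASS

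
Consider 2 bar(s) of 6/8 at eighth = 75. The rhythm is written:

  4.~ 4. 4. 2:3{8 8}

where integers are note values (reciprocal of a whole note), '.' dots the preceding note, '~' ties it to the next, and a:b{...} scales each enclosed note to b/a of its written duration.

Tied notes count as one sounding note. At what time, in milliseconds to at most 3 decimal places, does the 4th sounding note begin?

1. 0.0ms @ 0 + 4800.0ms (6)
2. 4800.0ms @ 6 + 2400.0ms (3)
3. 7200.0ms @ 9 + 1200.0ms (3/2)
4. 8400.0ms @ 21/2 + 1200.0ms (3/2)

note 4 onset = 21/2b = 8400.0ms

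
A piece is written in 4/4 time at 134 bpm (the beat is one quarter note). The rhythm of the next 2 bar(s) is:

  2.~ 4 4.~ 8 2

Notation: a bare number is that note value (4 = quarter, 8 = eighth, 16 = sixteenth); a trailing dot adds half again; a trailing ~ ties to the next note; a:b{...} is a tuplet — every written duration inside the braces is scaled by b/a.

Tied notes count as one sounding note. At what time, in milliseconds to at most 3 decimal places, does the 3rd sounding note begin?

1. 0.0ms @ 0 + 1791.045ms (4)
2. 1791.045ms @ 4 + 895.522ms (2)
3. 2686.567ms @ 6 + 895.522ms (2)

note 3 onset = 6b = 2686.567ms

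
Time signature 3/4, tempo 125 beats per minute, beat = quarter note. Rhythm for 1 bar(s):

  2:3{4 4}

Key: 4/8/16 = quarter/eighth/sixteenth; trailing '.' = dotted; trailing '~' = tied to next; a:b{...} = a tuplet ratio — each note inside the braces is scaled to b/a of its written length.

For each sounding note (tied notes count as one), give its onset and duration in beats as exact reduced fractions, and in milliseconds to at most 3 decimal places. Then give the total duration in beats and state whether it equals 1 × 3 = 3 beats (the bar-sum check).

1) 0.0ms=0b +720.0ms=3/2b
2) 720.0ms=3/2b +720.0ms=3/2b
Σ=3b of 3 (125bpm 3/4) — PASS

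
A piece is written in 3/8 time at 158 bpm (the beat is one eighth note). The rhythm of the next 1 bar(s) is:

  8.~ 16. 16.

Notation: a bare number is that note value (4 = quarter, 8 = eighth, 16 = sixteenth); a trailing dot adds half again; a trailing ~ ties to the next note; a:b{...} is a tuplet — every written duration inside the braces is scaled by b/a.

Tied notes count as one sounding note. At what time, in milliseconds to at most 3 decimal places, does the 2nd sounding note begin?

note 2 onset = 9/4b = 854.43ms

1. 0.0ms @ 0 + 854.43ms (9/4)
2. 854.43ms @ 9/4 + 284.81ms (3/4)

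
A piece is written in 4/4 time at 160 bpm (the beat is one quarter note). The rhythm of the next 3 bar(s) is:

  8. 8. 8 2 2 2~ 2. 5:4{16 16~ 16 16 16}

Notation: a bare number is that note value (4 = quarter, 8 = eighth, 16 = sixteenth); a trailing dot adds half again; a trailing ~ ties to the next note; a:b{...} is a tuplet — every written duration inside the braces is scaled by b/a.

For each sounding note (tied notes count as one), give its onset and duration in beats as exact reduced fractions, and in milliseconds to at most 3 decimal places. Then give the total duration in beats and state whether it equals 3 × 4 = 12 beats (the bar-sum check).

1) 0.0ms=0b +281.25ms=3/4b
2) 281.25ms=3/4b +281.25ms=3/4b
3) 562.5ms=3/2b +187.5ms=1/2b
4) 750.0ms=2b +750.0ms=2b
5) 1500.0ms=4b +750.0ms=2b
6) 2250.0ms=6b +1875.0ms=5b
7) 4125.0ms=11b +75.0ms=1/5b
8) 4200.0ms=56/5b +150.0ms=2/5b
9) 4350.0ms=58/5b +75.0ms=1/5b
10) 4425.0ms=59/5b +75.0ms=1/5b
Σ=12b of 12 (160bpm 4/4) — PASS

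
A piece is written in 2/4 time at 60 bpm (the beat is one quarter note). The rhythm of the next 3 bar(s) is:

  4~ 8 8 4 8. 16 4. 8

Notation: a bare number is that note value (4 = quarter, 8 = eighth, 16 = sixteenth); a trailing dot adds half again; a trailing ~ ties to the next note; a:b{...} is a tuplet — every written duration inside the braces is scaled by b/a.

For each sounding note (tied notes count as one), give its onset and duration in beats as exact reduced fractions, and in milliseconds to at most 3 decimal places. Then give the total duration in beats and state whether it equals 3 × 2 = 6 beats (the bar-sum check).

1) 0.0ms=0b +1500.0ms=3/2b
2) 1500.0ms=3/2b +500.0ms=1/2b
3) 2000.0ms=2b +1000.0ms=1b
4) 3000.0ms=3b +750.0ms=3/4b
5) 3750.0ms=15/4b +250.0ms=1/4b
6) 4000.0ms=4b +1500.0ms=3/2b
7) 5500.0ms=11/2b +500.0ms=1/2b
Σ=6b of 6 (60bpm 2/4) — PASS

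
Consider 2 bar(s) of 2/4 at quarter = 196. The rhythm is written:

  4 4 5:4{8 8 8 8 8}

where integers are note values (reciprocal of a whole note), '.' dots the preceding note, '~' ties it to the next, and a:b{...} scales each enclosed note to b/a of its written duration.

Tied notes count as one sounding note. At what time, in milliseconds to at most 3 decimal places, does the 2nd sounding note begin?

note 2 onset = 1b = 306.122ms

1. 0.0ms @ 0 + 306.122ms (1)
2. 306.122ms @ 1 + 306.122ms (1)
3. 612.245ms @ 2 + 122.449ms (2/5)
4. 734.694ms @ 12/5 + 122.449ms (2/5)
5. 857.143ms @ 14/5 + 122.449ms (2/5)
6. 979.592ms @ 16/5 + 122.449ms (2/5)
7. 1102.041ms @ 18/5 + 122.449ms (2/5)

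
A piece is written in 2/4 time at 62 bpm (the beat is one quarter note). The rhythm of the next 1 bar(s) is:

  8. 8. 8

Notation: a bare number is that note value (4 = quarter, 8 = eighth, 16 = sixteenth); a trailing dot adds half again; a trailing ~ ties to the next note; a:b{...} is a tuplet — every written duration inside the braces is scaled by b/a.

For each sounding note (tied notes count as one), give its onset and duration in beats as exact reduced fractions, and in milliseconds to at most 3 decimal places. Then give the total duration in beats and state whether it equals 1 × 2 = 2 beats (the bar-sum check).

1) 0.0ms=0b +725.806ms=3/4b
2) 725.806ms=3/4b +725.806ms=3/4b
3) 1451.613ms=3/2b +483.871ms=1/2b
Σ=2b of 2 (62bpm 2/4) — PASS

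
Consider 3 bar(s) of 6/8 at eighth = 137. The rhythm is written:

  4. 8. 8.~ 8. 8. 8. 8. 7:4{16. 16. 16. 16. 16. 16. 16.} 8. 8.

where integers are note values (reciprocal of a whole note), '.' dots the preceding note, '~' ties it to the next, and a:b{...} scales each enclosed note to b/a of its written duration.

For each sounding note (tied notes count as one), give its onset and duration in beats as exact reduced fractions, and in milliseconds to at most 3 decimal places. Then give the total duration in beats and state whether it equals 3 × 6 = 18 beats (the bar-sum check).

1) 0.0ms=0b +1313.869ms=3b
2) 1313.869ms=3b +656.934ms=3/2b
3) 1970.803ms=9/2b +1313.869ms=3b
4) 3284.672ms=15/2b +656.934ms=3/2b
5) 3941.606ms=9b +656.934ms=3/2b
6) 4598.54ms=21/2b +656.934ms=3/2b
7) 5255.474ms=12b +187.696ms=3/7b
8) 5443.17ms=87/7b +187.696ms=3/7b
9) 5630.865ms=90/7b +187.696ms=3/7b
10) 5818.561ms=93/7b +187.696ms=3/7b
11) 6006.257ms=96/7b +187.696ms=3/7b
12) 6193.952ms=99/7b +187.696ms=3/7b
13) 6381.648ms=102/7b +187.696ms=3/7b
14) 6569.343ms=15b +656.934ms=3/2b
15) 7226.277ms=33/2b +656.934ms=3/2b
Σ=18b of 18 (137bpm 6/8) — PASS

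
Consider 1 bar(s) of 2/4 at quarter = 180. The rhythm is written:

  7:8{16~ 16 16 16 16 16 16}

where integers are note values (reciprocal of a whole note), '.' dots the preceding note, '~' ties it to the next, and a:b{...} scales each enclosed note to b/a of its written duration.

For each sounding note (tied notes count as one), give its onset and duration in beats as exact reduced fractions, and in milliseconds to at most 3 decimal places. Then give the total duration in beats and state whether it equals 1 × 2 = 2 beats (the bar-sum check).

1) 0.0ms=0b +190.476ms=4/7b
2) 190.476ms=4/7b +95.238ms=2/7b
3) 285.714ms=6/7b +95.238ms=2/7b
4) 380.952ms=8/7b +95.238ms=2/7b
5) 476.19ms=10/7b +95.238ms=2/7b
6) 571.429ms=12/7b +95.238ms=2/7b
Σ=2b of 2 (180bpm 2/4) — PASS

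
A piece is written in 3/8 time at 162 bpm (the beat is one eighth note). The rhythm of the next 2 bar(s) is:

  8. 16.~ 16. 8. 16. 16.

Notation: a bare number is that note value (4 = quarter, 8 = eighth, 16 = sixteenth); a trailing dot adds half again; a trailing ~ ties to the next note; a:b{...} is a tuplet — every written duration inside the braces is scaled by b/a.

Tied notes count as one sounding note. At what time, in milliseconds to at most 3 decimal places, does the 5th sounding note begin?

1. 0.0ms @ 0 + 555.556ms (3/2)
2. 555.556ms @ 3/2 + 555.556ms (3/2)
3. 1111.111ms @ 3 + 555.556ms (3/2)
4. 1666.667ms @ 9/2 + 277.778ms (3/4)
5. 1944.444ms @ 21/4 + 277.778ms (3/4)

note 5 onset = 21/4b = 1944.444ms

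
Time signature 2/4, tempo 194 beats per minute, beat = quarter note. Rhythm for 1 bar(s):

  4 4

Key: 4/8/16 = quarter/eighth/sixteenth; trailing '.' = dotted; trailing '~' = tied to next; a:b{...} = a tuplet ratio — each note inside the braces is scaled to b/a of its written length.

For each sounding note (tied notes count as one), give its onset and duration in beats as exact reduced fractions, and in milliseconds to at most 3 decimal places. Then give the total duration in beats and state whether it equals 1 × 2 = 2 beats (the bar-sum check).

1) 0.0ms=0b +309.278ms=1b
2) 309.278ms=1b +309.278ms=1b
Σ=2b of 2 (194bpm 2/4) — PASS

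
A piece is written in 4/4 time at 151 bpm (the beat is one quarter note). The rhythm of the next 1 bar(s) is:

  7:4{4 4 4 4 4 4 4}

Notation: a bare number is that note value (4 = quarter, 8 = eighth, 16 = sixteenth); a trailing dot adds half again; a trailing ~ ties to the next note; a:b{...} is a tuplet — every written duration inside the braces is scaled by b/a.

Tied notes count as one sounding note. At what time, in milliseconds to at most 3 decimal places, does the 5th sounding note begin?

note 5 onset = 16/7b = 908.231ms

1. 0.0ms @ 0 + 227.058ms (4/7)
2. 227.058ms @ 4/7 + 227.058ms (4/7)
3. 454.115ms @ 8/7 + 227.058ms (4/7)
4. 681.173ms @ 12/7 + 227.058ms (4/7)
5. 908.231ms @ 16/7 + 227.058ms (4/7)
6. 1135.289ms @ 20/7 + 227.058ms (4/7)
7. 1362.346ms @ 24/7 + 227.058ms (4/7)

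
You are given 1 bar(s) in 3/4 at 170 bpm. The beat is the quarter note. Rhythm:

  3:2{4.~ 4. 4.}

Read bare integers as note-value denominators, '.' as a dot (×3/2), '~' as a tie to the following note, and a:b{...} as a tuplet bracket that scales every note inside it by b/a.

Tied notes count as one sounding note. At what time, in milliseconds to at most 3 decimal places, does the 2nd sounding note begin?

note 2 onset = 2b = 705.882ms

1. 0.0ms @ 0 + 705.882ms (2)
2. 705.882ms @ 2 + 352.941ms (1)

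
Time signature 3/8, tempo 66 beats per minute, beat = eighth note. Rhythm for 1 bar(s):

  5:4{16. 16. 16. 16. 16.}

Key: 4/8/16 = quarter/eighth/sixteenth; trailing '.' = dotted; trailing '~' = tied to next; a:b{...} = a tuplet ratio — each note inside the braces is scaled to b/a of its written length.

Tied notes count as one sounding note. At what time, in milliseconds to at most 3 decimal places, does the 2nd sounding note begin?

1. 0.0ms @ 0 + 545.455ms (3/5)
2. 545.455ms @ 3/5 + 545.455ms (3/5)
3. 1090.909ms @ 6/5 + 545.455ms (3/5)
4. 1636.364ms @ 9/5 + 545.455ms (3/5)
5. 2181.818ms @ 12/5 + 545.455ms (3/5)

note 2 onset = 3/5b = 545.455ms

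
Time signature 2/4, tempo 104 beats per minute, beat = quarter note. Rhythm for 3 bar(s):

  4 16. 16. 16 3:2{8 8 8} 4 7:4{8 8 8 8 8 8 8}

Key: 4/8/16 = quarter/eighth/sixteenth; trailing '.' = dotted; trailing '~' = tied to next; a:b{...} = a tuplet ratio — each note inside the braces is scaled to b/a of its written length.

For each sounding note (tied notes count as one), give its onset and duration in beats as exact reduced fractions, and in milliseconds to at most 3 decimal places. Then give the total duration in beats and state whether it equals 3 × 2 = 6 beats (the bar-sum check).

1) 0.0ms=0b +576.923ms=1b
2) 576.923ms=1b +216.346ms=3/8b
3) 793.269ms=11/8b +216.346ms=3/8b
4) 1009.615ms=7/4b +144.231ms=1/4b
5) 1153.846ms=2b +192.308ms=1/3b
6) 1346.154ms=7/3b +192.308ms=1/3b
7) 1538.462ms=8/3b +192.308ms=1/3b
8) 1730.769ms=3b +576.923ms=1b
9) 2307.692ms=4b +164.835ms=2/7b
10) 2472.527ms=30/7b +164.835ms=2/7b
11) 2637.363ms=32/7b +164.835ms=2/7b
12) 2802.198ms=34/7b +164.835ms=2/7b
13) 2967.033ms=36/7b +164.835ms=2/7b
14) 3131.868ms=38/7b +164.835ms=2/7b
15) 3296.703ms=40/7b +164.835ms=2/7b
Σ=6b of 6 (104bpm 2/4) — PASS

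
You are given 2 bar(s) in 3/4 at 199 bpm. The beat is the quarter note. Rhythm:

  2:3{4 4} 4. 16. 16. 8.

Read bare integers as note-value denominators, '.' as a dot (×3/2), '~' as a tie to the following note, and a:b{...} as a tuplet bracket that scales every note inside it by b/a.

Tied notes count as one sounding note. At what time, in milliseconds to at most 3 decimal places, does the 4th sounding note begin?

note 4 onset = 9/2b = 1356.784ms

1. 0.0ms @ 0 + 452.261ms (3/2)
2. 452.261ms @ 3/2 + 452.261ms (3/2)
3. 904.523ms @ 3 + 452.261ms (3/2)
4. 1356.784ms @ 9/2 + 113.065ms (3/8)
5. 1469.849ms @ 39/8 + 113.065ms (3/8)
6. 1582.915ms @ 21/4 + 226.131ms (3/4)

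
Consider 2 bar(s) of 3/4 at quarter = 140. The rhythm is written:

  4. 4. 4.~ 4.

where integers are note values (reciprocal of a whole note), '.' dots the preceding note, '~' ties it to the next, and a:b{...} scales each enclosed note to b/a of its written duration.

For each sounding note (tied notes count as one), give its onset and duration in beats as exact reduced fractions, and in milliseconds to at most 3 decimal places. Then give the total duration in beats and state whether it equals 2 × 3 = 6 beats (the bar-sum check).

1) 0.0ms=0b +642.857ms=3/2b
2) 642.857ms=3/2b +642.857ms=3/2b
3) 1285.714ms=3b +1285.714ms=3b
Σ=6b of 6 (140bpm 3/4) — PASS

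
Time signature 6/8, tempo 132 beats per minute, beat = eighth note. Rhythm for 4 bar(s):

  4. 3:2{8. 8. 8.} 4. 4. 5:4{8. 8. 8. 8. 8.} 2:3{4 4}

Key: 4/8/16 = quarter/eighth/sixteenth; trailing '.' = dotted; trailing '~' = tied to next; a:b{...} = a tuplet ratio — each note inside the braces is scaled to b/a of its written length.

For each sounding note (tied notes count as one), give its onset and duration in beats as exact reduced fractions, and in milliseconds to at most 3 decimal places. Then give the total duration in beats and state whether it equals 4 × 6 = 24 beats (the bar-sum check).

1) 0.0ms=0b +1363.636ms=3b
2) 1363.636ms=3b +454.545ms=1b
3) 1818.182ms=4b +454.545ms=1b
4) 2272.727ms=5b +454.545ms=1b
5) 2727.273ms=6b +1363.636ms=3b
6) 4090.909ms=9b +1363.636ms=3b
7) 5454.545ms=12b +545.455ms=6/5b
8) 6000.0ms=66/5b +545.455ms=6/5b
9) 6545.455ms=72/5b +545.455ms=6/5b
10) 7090.909ms=78/5b +545.455ms=6/5b
11) 7636.364ms=84/5b +545.455ms=6/5b
12) 8181.818ms=18b +1363.636ms=3b
13) 9545.455ms=21b +1363.636ms=3b
Σ=24b of 24 (132bpm 6/8) — PASS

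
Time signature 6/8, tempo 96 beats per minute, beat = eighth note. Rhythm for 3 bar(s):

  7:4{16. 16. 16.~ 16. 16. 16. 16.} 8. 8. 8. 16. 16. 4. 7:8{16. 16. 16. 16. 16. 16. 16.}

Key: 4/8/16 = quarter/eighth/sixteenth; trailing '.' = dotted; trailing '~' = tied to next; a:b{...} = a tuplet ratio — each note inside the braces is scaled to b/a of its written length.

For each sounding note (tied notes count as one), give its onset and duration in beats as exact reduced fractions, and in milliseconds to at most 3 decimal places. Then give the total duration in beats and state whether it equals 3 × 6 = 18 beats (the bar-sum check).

1) 0.0ms=0b +267.857ms=3/7b
2) 267.857ms=3/7b +267.857ms=3/7b
3) 535.714ms=6/7b +535.714ms=6/7b
4) 1071.429ms=12/7b +267.857ms=3/7b
5) 1339.286ms=15/7b +267.857ms=3/7b
6) 1607.143ms=18/7b +267.857ms=3/7b
7) 1875.0ms=3b +937.5ms=3/2b
8) 2812.5ms=9/2b +937.5ms=3/2b
9) 3750.0ms=6b +937.5ms=3/2b
10) 4687.5ms=15/2b +468.75ms=3/4b
11) 5156.25ms=33/4b +468.75ms=3/4b
12) 5625.0ms=9b +1875.0ms=3b
13) 7500.0ms=12b +535.714ms=6/7b
14) 8035.714ms=90/7b +535.714ms=6/7b
15) 8571.429ms=96/7b +535.714ms=6/7b
16) 9107.143ms=102/7b +535.714ms=6/7b
17) 9642.857ms=108/7b +535.714ms=6/7b
18) 10178.571ms=114/7b +535.714ms=6/7b
19) 10714.286ms=120/7b +535.714ms=6/7b
Σ=18b of 18 (96bpm 6/8) — PASS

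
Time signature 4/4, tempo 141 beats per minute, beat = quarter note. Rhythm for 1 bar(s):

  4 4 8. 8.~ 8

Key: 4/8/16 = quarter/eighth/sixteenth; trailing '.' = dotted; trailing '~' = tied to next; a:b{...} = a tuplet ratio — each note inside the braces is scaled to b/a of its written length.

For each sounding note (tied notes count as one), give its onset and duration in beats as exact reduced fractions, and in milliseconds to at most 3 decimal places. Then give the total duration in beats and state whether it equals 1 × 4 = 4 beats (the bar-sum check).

1) 0.0ms=0b +425.532ms=1b
2) 425.532ms=1b +425.532ms=1b
3) 851.064ms=2b +319.149ms=3/4b
4) 1170.213ms=11/4b +531.915ms=5/4b
Σ=4b of 4 (141bpm 4/4) — PASS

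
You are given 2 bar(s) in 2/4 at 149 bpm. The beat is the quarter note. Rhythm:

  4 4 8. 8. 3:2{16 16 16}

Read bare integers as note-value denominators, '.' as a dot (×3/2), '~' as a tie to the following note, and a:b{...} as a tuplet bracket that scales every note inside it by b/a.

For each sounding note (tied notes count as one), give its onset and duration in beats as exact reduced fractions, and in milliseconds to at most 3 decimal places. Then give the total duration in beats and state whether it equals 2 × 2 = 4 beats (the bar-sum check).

1) 0.0ms=0b +402.685ms=1b
2) 402.685ms=1b +402.685ms=1b
3) 805.369ms=2b +302.013ms=3/4b
4) 1107.383ms=11/4b +302.013ms=3/4b
5) 1409.396ms=7/2b +67.114ms=1/6b
6) 1476.51ms=11/3b +67.114ms=1/6b
7) 1543.624ms=23/6b +67.114ms=1/6b
Σ=4b of 4 (149bpm 2/4) — PASS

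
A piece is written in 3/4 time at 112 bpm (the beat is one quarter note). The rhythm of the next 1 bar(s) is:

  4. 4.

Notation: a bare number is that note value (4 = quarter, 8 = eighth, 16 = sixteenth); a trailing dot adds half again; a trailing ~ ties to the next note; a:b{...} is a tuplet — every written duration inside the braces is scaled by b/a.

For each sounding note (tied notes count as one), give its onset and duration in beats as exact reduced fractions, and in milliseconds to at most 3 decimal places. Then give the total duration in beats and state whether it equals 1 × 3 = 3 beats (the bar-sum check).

1) 0.0ms=0b +803.571ms=3/2b
2) 803.571ms=3/2b +803.571ms=3/2b
Σ=3b of 3 (112bpm 3/4) — PASS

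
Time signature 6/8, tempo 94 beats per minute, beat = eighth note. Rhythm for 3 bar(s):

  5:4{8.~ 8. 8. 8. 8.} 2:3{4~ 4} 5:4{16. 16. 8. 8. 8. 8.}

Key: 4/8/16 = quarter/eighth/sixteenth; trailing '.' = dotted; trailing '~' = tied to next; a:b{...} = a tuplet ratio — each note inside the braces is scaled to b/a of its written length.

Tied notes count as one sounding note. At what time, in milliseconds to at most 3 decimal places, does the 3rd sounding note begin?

1. 0.0ms @ 0 + 1531.915ms (12/5)
2. 1531.915ms @ 12/5 + 765.957ms (6/5)
3. 2297.872ms @ 18/5 + 765.957ms (6/5)
4. 3063.83ms @ 24/5 + 765.957ms (6/5)
5. 3829.787ms @ 6 + 3829.787ms (6)
6. 7659.574ms @ 12 + 382.979ms (3/5)
7. 8042.553ms @ 63/5 + 382.979ms (3/5)
8. 8425.532ms @ 66/5 + 765.957ms (6/5)
9. 9191.489ms @ 72/5 + 765.957ms (6/5)
10. 9957.447ms @ 78/5 + 765.957ms (6/5)
11. 10723.404ms @ 84/5 + 765.957ms (6/5)

note 3 onset = 18/5b = 2297.872ms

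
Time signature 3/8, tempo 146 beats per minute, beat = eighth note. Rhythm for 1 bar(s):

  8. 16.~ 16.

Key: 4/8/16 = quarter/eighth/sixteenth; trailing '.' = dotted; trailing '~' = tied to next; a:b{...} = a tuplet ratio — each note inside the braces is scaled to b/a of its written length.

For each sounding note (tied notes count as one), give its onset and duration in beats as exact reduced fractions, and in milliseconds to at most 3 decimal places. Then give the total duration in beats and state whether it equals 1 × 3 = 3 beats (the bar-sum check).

1) 0.0ms=0b +616.438ms=3/2b
2) 616.438ms=3/2b +616.438ms=3/2b
Σ=3b of 3 (146bpm 3/8) — PASS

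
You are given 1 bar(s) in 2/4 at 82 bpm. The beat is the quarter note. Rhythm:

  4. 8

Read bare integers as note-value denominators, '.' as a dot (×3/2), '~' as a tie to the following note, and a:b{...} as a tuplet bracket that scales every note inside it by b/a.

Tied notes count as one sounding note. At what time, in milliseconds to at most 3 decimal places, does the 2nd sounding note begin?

1. 0.0ms @ 0 + 1097.561ms (3/2)
2. 1097.561ms @ 3/2 + 365.854ms (1/2)

note 2 onset = 3/2b = 1097.561ms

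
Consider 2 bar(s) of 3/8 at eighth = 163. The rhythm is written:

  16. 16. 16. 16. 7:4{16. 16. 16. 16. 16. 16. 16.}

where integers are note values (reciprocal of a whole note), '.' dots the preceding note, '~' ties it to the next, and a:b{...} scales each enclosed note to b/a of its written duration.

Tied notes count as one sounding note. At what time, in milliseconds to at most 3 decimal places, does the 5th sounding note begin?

1. 0.0ms @ 0 + 276.074ms (3/4)
2. 276.074ms @ 3/4 + 276.074ms (3/4)
3. 552.147ms @ 3/2 + 276.074ms (3/4)
4. 828.221ms @ 9/4 + 276.074ms (3/4)
5. 1104.294ms @ 3 + 157.756ms (3/7)
6. 1262.051ms @ 24/7 + 157.756ms (3/7)
7. 1419.807ms @ 27/7 + 157.756ms (3/7)
8. 1577.564ms @ 30/7 + 157.756ms (3/7)
9. 1735.32ms @ 33/7 + 157.756ms (3/7)
10. 1893.076ms @ 36/7 + 157.756ms (3/7)
11. 2050.833ms @ 39/7 + 157.756ms (3/7)

note 5 onset = 3b = 1104.294ms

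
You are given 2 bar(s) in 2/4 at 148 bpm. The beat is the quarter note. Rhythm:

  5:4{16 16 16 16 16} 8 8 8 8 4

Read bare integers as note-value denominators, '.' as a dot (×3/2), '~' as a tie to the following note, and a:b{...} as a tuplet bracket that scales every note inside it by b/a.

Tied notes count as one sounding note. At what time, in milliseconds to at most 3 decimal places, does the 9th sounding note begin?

note 9 onset = 5/2b = 1013.514ms

1. 0.0ms @ 0 + 81.081ms (1/5)
2. 81.081ms @ 1/5 + 81.081ms (1/5)
3. 162.162ms @ 2/5 + 81.081ms (1/5)
4. 243.243ms @ 3/5 + 81.081ms (1/5)
5. 324.324ms @ 4/5 + 81.081ms (1/5)
6. 405.405ms @ 1 + 202.703ms (1/2)
7. 608.108ms @ 3/2 + 202.703ms (1/2)
8. 810.811ms @ 2 + 202.703ms (1/2)
9. 1013.514ms @ 5/2 + 202.703ms (1/2)
10. 1216.216ms @ 3 + 405.405ms (1)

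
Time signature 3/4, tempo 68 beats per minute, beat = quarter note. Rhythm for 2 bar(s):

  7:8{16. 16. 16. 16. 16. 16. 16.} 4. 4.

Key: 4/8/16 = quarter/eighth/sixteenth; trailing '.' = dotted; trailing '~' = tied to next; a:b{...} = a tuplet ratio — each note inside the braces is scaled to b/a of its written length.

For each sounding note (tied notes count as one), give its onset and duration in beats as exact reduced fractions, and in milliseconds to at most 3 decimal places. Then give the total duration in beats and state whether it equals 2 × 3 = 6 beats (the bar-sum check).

1) 0.0ms=0b +378.151ms=3/7b
2) 378.151ms=3/7b +378.151ms=3/7b
3) 756.303ms=6/7b +378.151ms=3/7b
4) 1134.454ms=9/7b +378.151ms=3/7b
5) 1512.605ms=12/7b +378.151ms=3/7b
6) 1890.756ms=15/7b +378.151ms=3/7b
7) 2268.908ms=18/7b +378.151ms=3/7b
8) 2647.059ms=3b +1323.529ms=3/2b
9) 3970.588ms=9/2b +1323.529ms=3/2b
Σ=6b of 6 (68bpm 3/4) — PASS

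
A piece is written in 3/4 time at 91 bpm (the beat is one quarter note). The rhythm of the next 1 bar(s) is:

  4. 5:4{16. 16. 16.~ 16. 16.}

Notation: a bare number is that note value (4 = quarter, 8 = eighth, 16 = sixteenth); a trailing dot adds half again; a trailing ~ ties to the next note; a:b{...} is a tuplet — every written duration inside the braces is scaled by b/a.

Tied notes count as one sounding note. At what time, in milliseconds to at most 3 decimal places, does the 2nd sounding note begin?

note 2 onset = 3/2b = 989.011ms

1. 0.0ms @ 0 + 989.011ms (3/2)
2. 989.011ms @ 3/2 + 197.802ms (3/10)
3. 1186.813ms @ 9/5 + 197.802ms (3/10)
4. 1384.615ms @ 21/10 + 395.604ms (3/5)
5. 1780.22ms @ 27/10 + 197.802ms (3/10)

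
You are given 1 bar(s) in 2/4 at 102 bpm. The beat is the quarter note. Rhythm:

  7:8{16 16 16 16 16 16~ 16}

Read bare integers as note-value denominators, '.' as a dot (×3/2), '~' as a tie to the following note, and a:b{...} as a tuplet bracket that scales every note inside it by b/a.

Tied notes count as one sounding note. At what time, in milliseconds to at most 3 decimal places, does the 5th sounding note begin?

note 5 onset = 8/7b = 672.269ms

1. 0.0ms @ 0 + 168.067ms (2/7)
2. 168.067ms @ 2/7 + 168.067ms (2/7)
3. 336.134ms @ 4/7 + 168.067ms (2/7)
4. 504.202ms @ 6/7 + 168.067ms (2/7)
5. 672.269ms @ 8/7 + 168.067ms (2/7)
6. 840.336ms @ 10/7 + 336.134ms (4/7)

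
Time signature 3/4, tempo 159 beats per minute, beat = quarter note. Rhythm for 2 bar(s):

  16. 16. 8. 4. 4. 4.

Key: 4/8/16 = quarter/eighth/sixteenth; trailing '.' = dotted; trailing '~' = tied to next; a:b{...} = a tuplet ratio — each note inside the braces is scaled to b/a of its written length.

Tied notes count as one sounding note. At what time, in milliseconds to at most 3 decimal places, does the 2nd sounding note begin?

1. 0.0ms @ 0 + 141.509ms (3/8)
2. 141.509ms @ 3/8 + 141.509ms (3/8)
3. 283.019ms @ 3/4 + 283.019ms (3/4)
4. 566.038ms @ 3/2 + 566.038ms (3/2)
5. 1132.075ms @ 3 + 566.038ms (3/2)
6. 1698.113ms @ 9/2 + 566.038ms (3/2)

note 2 onset = 3/8b = 141.509ms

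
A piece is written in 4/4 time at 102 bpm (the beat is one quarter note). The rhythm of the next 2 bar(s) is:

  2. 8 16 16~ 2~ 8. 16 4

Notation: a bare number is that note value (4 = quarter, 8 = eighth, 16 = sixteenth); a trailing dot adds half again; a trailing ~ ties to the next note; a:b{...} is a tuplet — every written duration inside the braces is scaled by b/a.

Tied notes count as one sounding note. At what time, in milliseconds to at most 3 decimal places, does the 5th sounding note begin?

1. 0.0ms @ 0 + 1764.706ms (3)
2. 1764.706ms @ 3 + 294.118ms (1/2)
3. 2058.824ms @ 7/2 + 147.059ms (1/4)
4. 2205.882ms @ 15/4 + 1764.706ms (3)
5. 3970.588ms @ 27/4 + 147.059ms (1/4)
6. 4117.647ms @ 7 + 588.235ms (1)

note 5 onset = 27/4b = 3970.588ms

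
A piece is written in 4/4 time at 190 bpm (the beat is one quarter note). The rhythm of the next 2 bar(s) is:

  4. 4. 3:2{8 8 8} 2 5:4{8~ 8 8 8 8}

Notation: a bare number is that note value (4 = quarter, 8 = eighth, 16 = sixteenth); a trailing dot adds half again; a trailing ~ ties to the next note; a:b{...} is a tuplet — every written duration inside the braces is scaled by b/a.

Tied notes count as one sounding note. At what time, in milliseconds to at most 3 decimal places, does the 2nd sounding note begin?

1. 0.0ms @ 0 + 473.684ms (3/2)
2. 473.684ms @ 3/2 + 473.684ms (3/2)
3. 947.368ms @ 3 + 105.263ms (1/3)
4. 1052.632ms @ 10/3 + 105.263ms (1/3)
5. 1157.895ms @ 11/3 + 105.263ms (1/3)
6. 1263.158ms @ 4 + 631.579ms (2)
7. 1894.737ms @ 6 + 252.632ms (4/5)
8. 2147.368ms @ 34/5 + 126.316ms (2/5)
9. 2273.684ms @ 36/5 + 126.316ms (2/5)
10. 2400.0ms @ 38/5 + 126.316ms (2/5)

note 2 onset = 3/2b = 473.684ms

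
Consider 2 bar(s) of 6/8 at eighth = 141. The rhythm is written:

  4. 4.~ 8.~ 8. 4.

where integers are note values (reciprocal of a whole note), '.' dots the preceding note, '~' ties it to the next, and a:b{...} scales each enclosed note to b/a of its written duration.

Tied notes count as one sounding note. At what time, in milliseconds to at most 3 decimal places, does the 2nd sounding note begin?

1. 0.0ms @ 0 + 1276.596ms (3)
2. 1276.596ms @ 3 + 2553.191ms (6)
3. 3829.787ms @ 9 + 1276.596ms (3)

note 2 onset = 3b = 1276.596ms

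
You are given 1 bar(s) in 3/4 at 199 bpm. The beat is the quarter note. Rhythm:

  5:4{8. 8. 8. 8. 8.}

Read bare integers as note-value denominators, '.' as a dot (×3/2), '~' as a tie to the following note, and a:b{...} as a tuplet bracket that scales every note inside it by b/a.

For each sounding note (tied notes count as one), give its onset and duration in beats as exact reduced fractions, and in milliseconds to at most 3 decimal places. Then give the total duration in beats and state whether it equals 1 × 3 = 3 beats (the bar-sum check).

1) 0.0ms=0b +180.905ms=3/5b
2) 180.905ms=3/5b +180.905ms=3/5b
3) 361.809ms=6/5b +180.905ms=3/5b
4) 542.714ms=9/5b +180.905ms=3/5b
5) 723.618ms=12/5b +180.905ms=3/5b
Σ=3b of 3 (199bpm 3/4) — PASS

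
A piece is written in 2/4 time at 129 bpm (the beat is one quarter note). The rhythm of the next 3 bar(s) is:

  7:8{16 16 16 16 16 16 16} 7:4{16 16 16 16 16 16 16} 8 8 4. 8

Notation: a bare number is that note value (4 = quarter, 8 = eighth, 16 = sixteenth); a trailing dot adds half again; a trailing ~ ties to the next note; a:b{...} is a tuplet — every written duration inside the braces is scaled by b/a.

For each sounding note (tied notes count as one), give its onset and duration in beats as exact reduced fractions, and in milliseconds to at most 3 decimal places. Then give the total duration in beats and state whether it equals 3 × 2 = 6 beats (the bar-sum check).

1) 0.0ms=0b +132.89ms=2/7b
2) 132.89ms=2/7b +132.89ms=2/7b
3) 265.781ms=4/7b +132.89ms=2/7b
4) 398.671ms=6/7b +132.89ms=2/7b
5) 531.561ms=8/7b +132.89ms=2/7b
6) 664.452ms=10/7b +132.89ms=2/7b
7) 797.342ms=12/7b +132.89ms=2/7b
8) 930.233ms=2b +66.445ms=1/7b
9) 996.678ms=15/7b +66.445ms=1/7b
10) 1063.123ms=16/7b +66.445ms=1/7b
11) 1129.568ms=17/7b +66.445ms=1/7b
12) 1196.013ms=18/7b +66.445ms=1/7b
13) 1262.458ms=19/7b +66.445ms=1/7b
14) 1328.904ms=20/7b +66.445ms=1/7b
15) 1395.349ms=3b +232.558ms=1/2b
16) 1627.907ms=7/2b +232.558ms=1/2b
17) 1860.465ms=4b +697.674ms=3/2b
18) 2558.14ms=11/2b +232.558ms=1/2b
Σ=6b of 6 (129bpm 2/4) — PASS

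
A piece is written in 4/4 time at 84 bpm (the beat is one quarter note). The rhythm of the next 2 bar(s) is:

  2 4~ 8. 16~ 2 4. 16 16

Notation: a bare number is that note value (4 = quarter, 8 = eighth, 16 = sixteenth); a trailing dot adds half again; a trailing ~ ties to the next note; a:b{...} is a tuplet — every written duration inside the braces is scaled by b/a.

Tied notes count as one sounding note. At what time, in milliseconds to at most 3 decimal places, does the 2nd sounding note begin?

note 2 onset = 2b = 1428.571ms

1. 0.0ms @ 0 + 1428.571ms (2)
2. 1428.571ms @ 2 + 1250.0ms (7/4)
3. 2678.571ms @ 15/4 + 1607.143ms (9/4)
4. 4285.714ms @ 6 + 1071.429ms (3/2)
5. 5357.143ms @ 15/2 + 178.571ms (1/4)
6. 5535.714ms @ 31/4 + 178.571ms (1/4)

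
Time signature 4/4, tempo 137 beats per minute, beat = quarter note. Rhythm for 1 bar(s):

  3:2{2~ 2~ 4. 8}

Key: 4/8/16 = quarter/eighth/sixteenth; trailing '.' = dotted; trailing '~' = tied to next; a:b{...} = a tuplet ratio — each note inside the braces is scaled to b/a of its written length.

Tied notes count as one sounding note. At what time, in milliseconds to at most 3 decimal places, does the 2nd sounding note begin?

1. 0.0ms @ 0 + 1605.839ms (11/3)
2. 1605.839ms @ 11/3 + 145.985ms (1/3)

note 2 onset = 11/3b = 1605.839ms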